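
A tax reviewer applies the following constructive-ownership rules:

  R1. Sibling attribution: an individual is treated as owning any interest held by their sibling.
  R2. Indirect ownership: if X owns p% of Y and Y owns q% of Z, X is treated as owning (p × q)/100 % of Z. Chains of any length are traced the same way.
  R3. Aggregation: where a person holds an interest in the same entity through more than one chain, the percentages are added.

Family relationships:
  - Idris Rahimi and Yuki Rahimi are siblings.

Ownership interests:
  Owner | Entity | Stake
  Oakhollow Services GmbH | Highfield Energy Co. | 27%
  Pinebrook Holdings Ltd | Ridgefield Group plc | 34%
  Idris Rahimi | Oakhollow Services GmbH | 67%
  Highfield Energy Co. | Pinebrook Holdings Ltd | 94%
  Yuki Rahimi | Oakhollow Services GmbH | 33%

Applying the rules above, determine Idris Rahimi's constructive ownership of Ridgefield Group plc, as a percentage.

8.6292%

By sibling attribution (R1), Idris Rahimi is treated as also owning Yuki Rahimi's interest in Oakhollow Services GmbH, giving 67% + 33% = 100%.
Chain via Oakhollow Services GmbH → Highfield Energy Co. → Pinebrook Holdings Ltd (R2): 100% × 27% × 94% × 34% = 8.6292% of Ridgefield Group plc.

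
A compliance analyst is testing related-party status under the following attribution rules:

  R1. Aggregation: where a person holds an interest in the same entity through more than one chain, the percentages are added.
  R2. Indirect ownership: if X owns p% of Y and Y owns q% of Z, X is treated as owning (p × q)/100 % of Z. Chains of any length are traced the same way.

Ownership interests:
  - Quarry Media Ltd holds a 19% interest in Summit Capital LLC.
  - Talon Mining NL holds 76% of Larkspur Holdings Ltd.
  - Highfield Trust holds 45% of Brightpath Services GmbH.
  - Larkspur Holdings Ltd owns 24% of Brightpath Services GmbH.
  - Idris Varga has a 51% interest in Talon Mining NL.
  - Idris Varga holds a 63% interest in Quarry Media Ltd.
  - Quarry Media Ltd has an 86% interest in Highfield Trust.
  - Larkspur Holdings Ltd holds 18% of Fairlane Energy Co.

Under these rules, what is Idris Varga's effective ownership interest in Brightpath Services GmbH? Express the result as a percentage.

33.6834%

Chain via Talon Mining NL → Larkspur Holdings Ltd (R2): 51% × 76% × 24% = 9.3024% of Brightpath Services GmbH.
Chain via Quarry Media Ltd → Highfield Trust (R2): 63% × 86% × 45% = 24.381% of Brightpath Services GmbH.
Aggregating (R1): 9.3024% + 24.381% = 33.6834%.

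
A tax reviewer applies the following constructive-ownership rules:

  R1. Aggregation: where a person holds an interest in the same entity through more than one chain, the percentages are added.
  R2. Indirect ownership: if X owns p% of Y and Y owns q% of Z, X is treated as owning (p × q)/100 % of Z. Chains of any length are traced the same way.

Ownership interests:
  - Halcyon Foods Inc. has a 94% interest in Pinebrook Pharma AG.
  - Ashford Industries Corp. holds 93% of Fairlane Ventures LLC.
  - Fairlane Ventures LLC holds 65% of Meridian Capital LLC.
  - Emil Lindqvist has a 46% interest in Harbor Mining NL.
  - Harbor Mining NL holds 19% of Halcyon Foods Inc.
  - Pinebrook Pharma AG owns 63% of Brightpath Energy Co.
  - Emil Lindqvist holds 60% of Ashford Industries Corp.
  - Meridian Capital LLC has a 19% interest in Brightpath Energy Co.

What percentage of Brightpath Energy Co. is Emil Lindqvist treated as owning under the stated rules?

Chain via Harbor Mining NL → Halcyon Foods Inc. → Pinebrook Pharma AG (R2): 46% × 19% × 94% × 63% = 5.175828% of Brightpath Energy Co.
Chain via Ashford Industries Corp. → Fairlane Ventures LLC → Meridian Capital LLC (R2): 60% × 93% × 65% × 19% = 6.8913% of Brightpath Energy Co.
Aggregating (R1): 5.175828% + 6.8913% = 12.067128%.

12.067128%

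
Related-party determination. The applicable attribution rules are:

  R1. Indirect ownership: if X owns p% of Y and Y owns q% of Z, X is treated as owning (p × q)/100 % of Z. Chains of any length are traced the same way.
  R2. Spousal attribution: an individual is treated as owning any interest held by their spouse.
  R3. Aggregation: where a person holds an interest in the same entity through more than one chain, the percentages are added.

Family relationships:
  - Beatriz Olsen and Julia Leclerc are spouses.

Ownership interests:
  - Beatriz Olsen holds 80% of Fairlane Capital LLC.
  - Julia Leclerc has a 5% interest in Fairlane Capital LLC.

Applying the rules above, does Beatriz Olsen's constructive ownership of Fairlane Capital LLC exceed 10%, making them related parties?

By spousal attribution (R2), Beatriz Olsen is treated as also owning Julia Leclerc's interest in Fairlane Capital LLC, giving 80% + 5% = 85%.
Direct interest in Fairlane Capital LLC: 85%.
85% exceeds the 10% threshold, so Beatriz is a related party to Fairlane Capital LLC.

Yes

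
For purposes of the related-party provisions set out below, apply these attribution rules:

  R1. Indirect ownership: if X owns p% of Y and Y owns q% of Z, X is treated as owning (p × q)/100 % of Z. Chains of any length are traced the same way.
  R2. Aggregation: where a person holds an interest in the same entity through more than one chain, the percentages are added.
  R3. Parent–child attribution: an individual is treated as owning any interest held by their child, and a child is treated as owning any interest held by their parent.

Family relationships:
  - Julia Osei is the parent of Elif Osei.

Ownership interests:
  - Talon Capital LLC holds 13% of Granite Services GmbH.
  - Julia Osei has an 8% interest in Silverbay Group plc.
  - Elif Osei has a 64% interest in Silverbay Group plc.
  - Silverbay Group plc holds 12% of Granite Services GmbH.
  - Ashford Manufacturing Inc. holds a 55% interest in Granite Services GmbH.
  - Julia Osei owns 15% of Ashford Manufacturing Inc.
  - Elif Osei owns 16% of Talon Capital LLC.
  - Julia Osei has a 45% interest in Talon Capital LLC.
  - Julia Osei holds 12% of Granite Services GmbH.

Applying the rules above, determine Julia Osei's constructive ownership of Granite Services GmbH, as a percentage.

By parent–child attribution (R3), Julia Osei is treated as also owning Elif Osei's interest in Silverbay Group plc, giving 8% + 64% = 72%.
By parent–child attribution (R3), Julia Osei is treated as also owning Elif Osei's interest in Talon Capital LLC, giving 45% + 16% = 61%.
Chain via Silverbay Group plc (R1): 72% × 12% = 8.64% of Granite Services GmbH.
Chain via Ashford Manufacturing Inc. (R1): 15% × 55% = 8.25% of Granite Services GmbH.
Chain via Talon Capital LLC (R1): 61% × 13% = 7.93% of Granite Services GmbH.
Direct interest in Granite Services GmbH: 12%.
Aggregating (R2): 8.64% + 8.25% + 7.93% + 12% = 36.82%.

36.82%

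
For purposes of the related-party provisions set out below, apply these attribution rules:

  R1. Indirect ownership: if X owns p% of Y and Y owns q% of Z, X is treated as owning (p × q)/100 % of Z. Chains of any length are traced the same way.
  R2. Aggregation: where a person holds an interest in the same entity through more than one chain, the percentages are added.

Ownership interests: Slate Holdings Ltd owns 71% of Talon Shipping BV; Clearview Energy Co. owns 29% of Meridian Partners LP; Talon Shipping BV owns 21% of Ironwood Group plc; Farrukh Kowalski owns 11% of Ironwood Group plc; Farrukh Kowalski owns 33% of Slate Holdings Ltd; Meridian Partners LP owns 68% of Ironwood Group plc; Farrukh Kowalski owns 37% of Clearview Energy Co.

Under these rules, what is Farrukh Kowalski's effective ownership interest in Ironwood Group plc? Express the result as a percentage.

23.2167%

Chain via Slate Holdings Ltd → Talon Shipping BV (R1): 33% × 71% × 21% = 4.9203% of Ironwood Group plc.
Chain via Clearview Energy Co. → Meridian Partners LP (R1): 37% × 29% × 68% = 7.2964% of Ironwood Group plc.
Direct interest in Ironwood Group plc: 11%.
Aggregating (R2): 4.9203% + 7.2964% + 11% = 23.2167%.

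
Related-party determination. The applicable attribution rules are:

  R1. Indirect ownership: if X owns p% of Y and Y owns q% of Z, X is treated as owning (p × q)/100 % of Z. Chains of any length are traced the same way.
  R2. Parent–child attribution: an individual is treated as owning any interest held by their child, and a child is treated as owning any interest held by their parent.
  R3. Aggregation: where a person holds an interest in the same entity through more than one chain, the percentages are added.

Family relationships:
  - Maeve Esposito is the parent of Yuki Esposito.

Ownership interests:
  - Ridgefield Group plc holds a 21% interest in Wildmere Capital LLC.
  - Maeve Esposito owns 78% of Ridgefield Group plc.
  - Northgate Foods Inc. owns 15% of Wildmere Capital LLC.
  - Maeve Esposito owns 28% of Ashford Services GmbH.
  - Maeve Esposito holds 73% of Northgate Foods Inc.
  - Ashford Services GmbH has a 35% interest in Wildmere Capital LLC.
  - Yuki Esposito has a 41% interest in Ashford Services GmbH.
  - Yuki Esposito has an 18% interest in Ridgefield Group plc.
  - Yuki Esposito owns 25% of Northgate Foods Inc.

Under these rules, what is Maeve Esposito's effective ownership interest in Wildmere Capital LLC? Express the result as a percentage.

By parent–child attribution (R2), Maeve Esposito is treated as also owning Yuki Esposito's interest in Northgate Foods Inc, giving 73% + 25% = 98%.
By parent–child attribution (R2), Maeve Esposito is treated as also owning Yuki Esposito's interest in Ashford Services GmbH, giving 28% + 41% = 69%.
By parent–child attribution (R2), Maeve Esposito is treated as also owning Yuki Esposito's interest in Ridgefield Group plc, giving 78% + 18% = 96%.
Chain via Northgate Foods Inc. (R1): 98% × 15% = 14.7% of Wildmere Capital LLC.
Chain via Ashford Services GmbH (R1): 69% × 35% = 24.15% of Wildmere Capital LLC.
Chain via Ridgefield Group plc (R1): 96% × 21% = 20.16% of Wildmere Capital LLC.
Aggregating (R3): 14.7% + 24.15% + 20.16% = 59.01%.

59.01%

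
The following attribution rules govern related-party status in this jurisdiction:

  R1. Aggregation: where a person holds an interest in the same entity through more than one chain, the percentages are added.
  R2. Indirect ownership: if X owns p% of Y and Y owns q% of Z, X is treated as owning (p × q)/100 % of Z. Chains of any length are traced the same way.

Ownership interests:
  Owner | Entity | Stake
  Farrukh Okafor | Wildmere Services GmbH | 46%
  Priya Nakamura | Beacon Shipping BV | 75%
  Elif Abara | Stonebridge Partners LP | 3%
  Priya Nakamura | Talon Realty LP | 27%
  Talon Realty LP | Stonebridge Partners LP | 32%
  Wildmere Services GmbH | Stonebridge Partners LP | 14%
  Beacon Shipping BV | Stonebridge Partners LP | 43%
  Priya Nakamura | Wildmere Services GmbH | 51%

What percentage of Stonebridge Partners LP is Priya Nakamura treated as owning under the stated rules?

Chain via Talon Realty LP (R2): 27% × 32% = 8.64% of Stonebridge Partners LP.
Chain via Wildmere Services GmbH (R2): 51% × 14% = 7.14% of Stonebridge Partners LP.
Chain via Beacon Shipping BV (R2): 75% × 43% = 32.25% of Stonebridge Partners LP.
Aggregating (R1): 8.64% + 7.14% + 32.25% = 48.03%.

48.03%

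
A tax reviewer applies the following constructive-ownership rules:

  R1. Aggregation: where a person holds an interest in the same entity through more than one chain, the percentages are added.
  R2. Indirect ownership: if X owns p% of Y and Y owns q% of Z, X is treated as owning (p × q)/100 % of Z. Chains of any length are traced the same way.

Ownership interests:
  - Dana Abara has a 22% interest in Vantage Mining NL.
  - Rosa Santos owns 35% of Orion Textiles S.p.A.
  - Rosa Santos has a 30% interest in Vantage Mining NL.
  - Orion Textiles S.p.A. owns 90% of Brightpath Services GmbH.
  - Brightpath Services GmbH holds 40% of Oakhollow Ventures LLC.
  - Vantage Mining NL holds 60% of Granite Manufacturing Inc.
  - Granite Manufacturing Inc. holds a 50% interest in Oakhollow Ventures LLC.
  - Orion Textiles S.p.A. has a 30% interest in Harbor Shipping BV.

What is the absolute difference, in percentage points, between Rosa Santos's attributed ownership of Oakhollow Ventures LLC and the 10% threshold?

11.6

Chain via Orion Textiles S.p.A. → Brightpath Services GmbH (R2): 35% × 90% × 40% = 12.6% of Oakhollow Ventures LLC.
Chain via Vantage Mining NL → Granite Manufacturing Inc. (R2): 30% × 60% × 50% = 9% of Oakhollow Ventures LLC.
Aggregating (R1): 12.6% + 9% = 21.6%.
21.6% exceeds the 10% threshold by 11.6 percentage points.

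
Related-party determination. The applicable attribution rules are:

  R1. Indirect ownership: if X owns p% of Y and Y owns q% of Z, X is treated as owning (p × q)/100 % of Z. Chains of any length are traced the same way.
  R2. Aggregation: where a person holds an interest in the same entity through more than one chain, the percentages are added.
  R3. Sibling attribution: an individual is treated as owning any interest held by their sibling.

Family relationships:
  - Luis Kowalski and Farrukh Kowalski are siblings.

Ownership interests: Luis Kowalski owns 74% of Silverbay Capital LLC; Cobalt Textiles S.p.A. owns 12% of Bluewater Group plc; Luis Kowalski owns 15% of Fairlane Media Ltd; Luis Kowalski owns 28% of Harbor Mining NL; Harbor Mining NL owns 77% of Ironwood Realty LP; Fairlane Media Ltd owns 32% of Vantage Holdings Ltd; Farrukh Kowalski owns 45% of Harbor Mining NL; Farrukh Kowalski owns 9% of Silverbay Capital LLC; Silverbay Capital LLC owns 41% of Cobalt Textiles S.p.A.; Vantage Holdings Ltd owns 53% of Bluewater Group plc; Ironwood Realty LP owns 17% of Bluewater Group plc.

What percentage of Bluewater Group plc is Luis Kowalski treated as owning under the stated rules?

By sibling attribution (R3), Luis Kowalski is treated as also owning Farrukh Kowalski's interest in Harbor Mining NL, giving 28% + 45% = 73%.
By sibling attribution (R3), Luis Kowalski is treated as also owning Farrukh Kowalski's interest in Silverbay Capital LLC, giving 74% + 9% = 83%.
Chain via Fairlane Media Ltd → Vantage Holdings Ltd (R1): 15% × 32% × 53% = 2.544% of Bluewater Group plc.
Chain via Harbor Mining NL → Ironwood Realty LP (R1): 73% × 77% × 17% = 9.5557% of Bluewater Group plc.
Chain via Silverbay Capital LLC → Cobalt Textiles S.p.A. (R1): 83% × 41% × 12% = 4.0836% of Bluewater Group plc.
Aggregating (R2): 2.544% + 9.5557% + 4.0836% = 16.1833%.

16.1833%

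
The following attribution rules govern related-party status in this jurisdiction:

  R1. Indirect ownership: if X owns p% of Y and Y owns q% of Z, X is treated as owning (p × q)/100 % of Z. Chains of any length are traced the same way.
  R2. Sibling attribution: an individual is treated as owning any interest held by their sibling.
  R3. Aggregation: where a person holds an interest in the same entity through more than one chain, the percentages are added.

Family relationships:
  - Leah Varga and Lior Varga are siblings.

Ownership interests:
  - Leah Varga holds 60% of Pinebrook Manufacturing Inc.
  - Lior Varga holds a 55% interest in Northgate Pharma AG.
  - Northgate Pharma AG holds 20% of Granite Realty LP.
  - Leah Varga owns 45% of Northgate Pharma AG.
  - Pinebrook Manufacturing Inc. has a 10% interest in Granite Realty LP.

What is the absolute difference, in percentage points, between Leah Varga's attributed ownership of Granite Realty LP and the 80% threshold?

By sibling attribution (R2), Leah Varga is treated as also owning Lior Varga's interest in Northgate Pharma AG, giving 45% + 55% = 100%.
Chain via Pinebrook Manufacturing Inc. (R1): 60% × 10% = 6% of Granite Realty LP.
Chain via Northgate Pharma AG (R1): 100% × 20% = 20% of Granite Realty LP.
Aggregating (R3): 6% + 20% = 26%.
26% falls short of the 80% threshold by 54 percentage points.

54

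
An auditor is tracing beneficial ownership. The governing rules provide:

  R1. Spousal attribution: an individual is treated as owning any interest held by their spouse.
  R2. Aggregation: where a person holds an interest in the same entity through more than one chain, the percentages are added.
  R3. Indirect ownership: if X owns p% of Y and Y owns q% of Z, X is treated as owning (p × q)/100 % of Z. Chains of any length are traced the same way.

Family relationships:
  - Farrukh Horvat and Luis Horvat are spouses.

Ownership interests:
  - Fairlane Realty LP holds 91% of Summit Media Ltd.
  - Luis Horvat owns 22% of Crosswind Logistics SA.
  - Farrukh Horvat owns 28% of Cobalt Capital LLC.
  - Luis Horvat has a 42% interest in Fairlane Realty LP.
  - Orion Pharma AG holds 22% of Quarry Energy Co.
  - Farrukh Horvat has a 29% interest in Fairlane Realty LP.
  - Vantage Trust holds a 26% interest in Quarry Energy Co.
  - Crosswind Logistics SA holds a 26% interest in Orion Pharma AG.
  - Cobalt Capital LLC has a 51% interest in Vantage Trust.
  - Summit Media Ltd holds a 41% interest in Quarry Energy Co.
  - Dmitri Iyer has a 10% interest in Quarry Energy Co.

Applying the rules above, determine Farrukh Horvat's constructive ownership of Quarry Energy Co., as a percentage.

31.4613%

By spousal attribution (R1), Farrukh Horvat is treated as also owning Luis Horvat's interest in Fairlane Realty LP, giving 29% + 42% = 71%.
By spousal attribution (R1), Farrukh Horvat is treated as owning Luis Horvat's 22% interest in Crosswind Logistics SA.
Chain via Cobalt Capital LLC → Vantage Trust (R3): 28% × 51% × 26% = 3.7128% of Quarry Energy Co.
Chain via Fairlane Realty LP → Summit Media Ltd (R3): 71% × 91% × 41% = 26.4901% of Quarry Energy Co.
Chain via Crosswind Logistics SA → Orion Pharma AG (R3): 22% × 26% × 22% = 1.2584% of Quarry Energy Co.
Aggregating (R2): 3.7128% + 26.4901% + 1.2584% = 31.4613%.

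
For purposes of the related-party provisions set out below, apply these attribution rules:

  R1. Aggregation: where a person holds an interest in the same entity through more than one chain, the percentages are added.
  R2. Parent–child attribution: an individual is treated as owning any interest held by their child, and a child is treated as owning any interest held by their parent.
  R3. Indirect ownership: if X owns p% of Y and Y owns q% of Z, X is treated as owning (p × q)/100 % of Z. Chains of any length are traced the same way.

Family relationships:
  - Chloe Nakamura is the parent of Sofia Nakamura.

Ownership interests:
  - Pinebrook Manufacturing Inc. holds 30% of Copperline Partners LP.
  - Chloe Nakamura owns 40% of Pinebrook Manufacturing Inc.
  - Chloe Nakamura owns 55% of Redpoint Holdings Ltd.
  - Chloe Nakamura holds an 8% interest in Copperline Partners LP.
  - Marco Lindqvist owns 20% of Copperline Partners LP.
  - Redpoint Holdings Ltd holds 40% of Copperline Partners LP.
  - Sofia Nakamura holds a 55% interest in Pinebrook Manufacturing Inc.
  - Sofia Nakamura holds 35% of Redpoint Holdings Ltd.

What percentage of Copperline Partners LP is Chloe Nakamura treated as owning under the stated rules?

By parent–child attribution (R2), Chloe Nakamura is treated as also owning Sofia Nakamura's interest in Pinebrook Manufacturing Inc, giving 40% + 55% = 95%.
By parent–child attribution (R2), Chloe Nakamura is treated as also owning Sofia Nakamura's interest in Redpoint Holdings Ltd, giving 55% + 35% = 90%.
Chain via Pinebrook Manufacturing Inc. (R3): 95% × 30% = 28.5% of Copperline Partners LP.
Chain via Redpoint Holdings Ltd (R3): 90% × 40% = 36% of Copperline Partners LP.
Direct interest in Copperline Partners LP: 8%.
Aggregating (R1): 28.5% + 36% + 8% = 72.5%.

72.5%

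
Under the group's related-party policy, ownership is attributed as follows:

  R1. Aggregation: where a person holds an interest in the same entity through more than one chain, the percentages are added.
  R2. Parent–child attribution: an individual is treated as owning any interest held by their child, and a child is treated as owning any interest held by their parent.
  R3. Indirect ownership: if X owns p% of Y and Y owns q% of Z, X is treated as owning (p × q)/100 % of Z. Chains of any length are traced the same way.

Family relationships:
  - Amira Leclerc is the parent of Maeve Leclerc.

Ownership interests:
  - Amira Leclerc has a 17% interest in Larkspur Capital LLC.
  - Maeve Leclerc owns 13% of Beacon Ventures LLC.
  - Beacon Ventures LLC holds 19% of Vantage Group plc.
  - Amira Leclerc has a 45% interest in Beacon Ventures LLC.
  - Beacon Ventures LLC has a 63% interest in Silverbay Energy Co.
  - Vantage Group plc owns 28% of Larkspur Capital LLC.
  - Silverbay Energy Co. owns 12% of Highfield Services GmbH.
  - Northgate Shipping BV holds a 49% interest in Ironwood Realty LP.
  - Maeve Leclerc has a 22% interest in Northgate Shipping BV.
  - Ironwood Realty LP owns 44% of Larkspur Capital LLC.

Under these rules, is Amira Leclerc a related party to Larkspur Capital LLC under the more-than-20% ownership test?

By parent–child attribution (R2), Amira Leclerc is treated as also owning Maeve Leclerc's interest in Beacon Ventures LLC, giving 45% + 13% = 58%.
By parent–child attribution (R2), Amira Leclerc is treated as owning Maeve Leclerc's 22% interest in Northgate Shipping BV.
Chain via Beacon Ventures LLC → Vantage Group plc (R3): 58% × 19% × 28% = 3.0856% of Larkspur Capital LLC.
Direct interest in Larkspur Capital LLC: 17%.
Chain via Northgate Shipping BV → Ironwood Realty LP (R3): 22% × 49% × 44% = 4.7432% of Larkspur Capital LLC.
Aggregating (R1): 3.0856% + 17% + 4.7432% = 24.8288%.
24.8288% exceeds the 20% threshold, so Amira is a related party to Larkspur Capital LLC.

Yes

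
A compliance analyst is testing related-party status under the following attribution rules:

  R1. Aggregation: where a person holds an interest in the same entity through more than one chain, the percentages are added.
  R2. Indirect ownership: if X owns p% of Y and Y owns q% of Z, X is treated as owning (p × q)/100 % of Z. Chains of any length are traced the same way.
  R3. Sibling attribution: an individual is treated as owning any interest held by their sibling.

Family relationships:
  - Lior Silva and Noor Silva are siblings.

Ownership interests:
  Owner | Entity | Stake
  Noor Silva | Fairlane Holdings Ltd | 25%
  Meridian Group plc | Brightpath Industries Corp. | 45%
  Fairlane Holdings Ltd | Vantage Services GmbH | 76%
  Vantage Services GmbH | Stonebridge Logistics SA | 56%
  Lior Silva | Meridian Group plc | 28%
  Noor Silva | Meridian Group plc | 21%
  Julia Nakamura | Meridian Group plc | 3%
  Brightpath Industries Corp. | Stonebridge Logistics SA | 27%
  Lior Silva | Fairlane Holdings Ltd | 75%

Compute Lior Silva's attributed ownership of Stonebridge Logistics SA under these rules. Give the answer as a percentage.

48.5135%

By sibling attribution (R3), Lior Silva is treated as also owning Noor Silva's interest in Fairlane Holdings Ltd, giving 75% + 25% = 100%.
By sibling attribution (R3), Lior Silva is treated as also owning Noor Silva's interest in Meridian Group plc, giving 28% + 21% = 49%.
Chain via Fairlane Holdings Ltd → Vantage Services GmbH (R2): 100% × 76% × 56% = 42.56% of Stonebridge Logistics SA.
Chain via Meridian Group plc → Brightpath Industries Corp. (R2): 49% × 45% × 27% = 5.9535% of Stonebridge Logistics SA.
Aggregating (R1): 42.56% + 5.9535% = 48.5135%.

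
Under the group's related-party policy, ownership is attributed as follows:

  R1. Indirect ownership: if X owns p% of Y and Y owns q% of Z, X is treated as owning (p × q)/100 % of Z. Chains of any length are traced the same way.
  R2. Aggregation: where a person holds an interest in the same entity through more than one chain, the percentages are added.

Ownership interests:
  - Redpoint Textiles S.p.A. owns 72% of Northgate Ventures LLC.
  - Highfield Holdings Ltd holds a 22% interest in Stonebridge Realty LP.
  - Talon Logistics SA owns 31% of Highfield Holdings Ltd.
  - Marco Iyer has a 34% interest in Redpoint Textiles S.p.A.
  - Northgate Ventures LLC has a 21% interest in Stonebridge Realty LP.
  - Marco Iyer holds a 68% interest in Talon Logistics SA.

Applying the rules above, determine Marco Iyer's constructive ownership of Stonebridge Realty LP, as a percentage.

Chain via Redpoint Textiles S.p.A. → Northgate Ventures LLC (R1): 34% × 72% × 21% = 5.1408% of Stonebridge Realty LP.
Chain via Talon Logistics SA → Highfield Holdings Ltd (R1): 68% × 31% × 22% = 4.6376% of Stonebridge Realty LP.
Aggregating (R2): 5.1408% + 4.6376% = 9.7784%.

9.7784%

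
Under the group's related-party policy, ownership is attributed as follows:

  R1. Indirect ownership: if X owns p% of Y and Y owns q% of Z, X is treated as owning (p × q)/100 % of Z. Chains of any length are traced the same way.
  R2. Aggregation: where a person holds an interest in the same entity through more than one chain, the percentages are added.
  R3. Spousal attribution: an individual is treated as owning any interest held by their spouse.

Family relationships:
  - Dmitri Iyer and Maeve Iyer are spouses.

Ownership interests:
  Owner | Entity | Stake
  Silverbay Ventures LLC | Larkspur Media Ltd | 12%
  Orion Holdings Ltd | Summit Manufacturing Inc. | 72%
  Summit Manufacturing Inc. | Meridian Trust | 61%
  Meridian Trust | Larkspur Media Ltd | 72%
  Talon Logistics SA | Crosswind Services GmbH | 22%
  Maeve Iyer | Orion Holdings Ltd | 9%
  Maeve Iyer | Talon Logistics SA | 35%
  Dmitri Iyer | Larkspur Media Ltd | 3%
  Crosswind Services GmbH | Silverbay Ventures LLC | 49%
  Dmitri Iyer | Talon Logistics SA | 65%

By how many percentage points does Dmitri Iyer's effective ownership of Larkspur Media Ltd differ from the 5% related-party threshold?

2.139616

By spousal attribution (R3), Dmitri Iyer is treated as also owning Maeve Iyer's interest in Talon Logistics SA, giving 65% + 35% = 100%.
By spousal attribution (R3), Dmitri Iyer is treated as owning Maeve Iyer's 9% interest in Orion Holdings Ltd.
Chain via Talon Logistics SA → Crosswind Services GmbH → Silverbay Ventures LLC (R1): 100% × 22% × 49% × 12% = 1.2936% of Larkspur Media Ltd.
Direct interest in Larkspur Media Ltd: 3%.
Chain via Orion Holdings Ltd → Summit Manufacturing Inc. → Meridian Trust (R1): 9% × 72% × 61% × 72% = 2.846016% of Larkspur Media Ltd.
Aggregating (R2): 1.2936% + 3% + 2.846016% = 7.139616%.
7.139616% exceeds the 5% threshold by 2.139616 percentage points.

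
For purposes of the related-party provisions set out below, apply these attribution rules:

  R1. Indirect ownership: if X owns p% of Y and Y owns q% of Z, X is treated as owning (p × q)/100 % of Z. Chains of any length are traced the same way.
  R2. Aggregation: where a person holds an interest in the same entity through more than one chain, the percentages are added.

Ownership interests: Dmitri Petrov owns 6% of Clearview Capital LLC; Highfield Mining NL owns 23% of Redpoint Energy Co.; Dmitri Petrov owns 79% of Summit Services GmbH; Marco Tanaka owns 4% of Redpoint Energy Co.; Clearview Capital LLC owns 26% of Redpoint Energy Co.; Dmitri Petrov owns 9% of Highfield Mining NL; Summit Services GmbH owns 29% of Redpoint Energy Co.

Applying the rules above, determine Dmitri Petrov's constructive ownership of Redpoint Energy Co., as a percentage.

Chain via Clearview Capital LLC (R1): 6% × 26% = 1.56% of Redpoint Energy Co.
Chain via Summit Services GmbH (R1): 79% × 29% = 22.91% of Redpoint Energy Co.
Chain via Highfield Mining NL (R1): 9% × 23% = 2.07% of Redpoint Energy Co.
Aggregating (R2): 1.56% + 22.91% + 2.07% = 26.54%.

26.54%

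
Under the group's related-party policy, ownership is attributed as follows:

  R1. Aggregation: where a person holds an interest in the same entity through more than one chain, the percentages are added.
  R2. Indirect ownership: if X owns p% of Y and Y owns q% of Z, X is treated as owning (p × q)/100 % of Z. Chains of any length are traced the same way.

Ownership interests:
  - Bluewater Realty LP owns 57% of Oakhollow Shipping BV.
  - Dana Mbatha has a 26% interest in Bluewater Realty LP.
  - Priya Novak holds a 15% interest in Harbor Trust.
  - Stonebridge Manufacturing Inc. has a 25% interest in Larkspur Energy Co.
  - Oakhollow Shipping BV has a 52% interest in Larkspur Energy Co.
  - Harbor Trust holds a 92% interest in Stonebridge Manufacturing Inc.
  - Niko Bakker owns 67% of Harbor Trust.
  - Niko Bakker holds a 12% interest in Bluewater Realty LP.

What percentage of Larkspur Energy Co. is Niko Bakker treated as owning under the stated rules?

18.9668%

Chain via Bluewater Realty LP → Oakhollow Shipping BV (R2): 12% × 57% × 52% = 3.5568% of Larkspur Energy Co.
Chain via Harbor Trust → Stonebridge Manufacturing Inc. (R2): 67% × 92% × 25% = 15.41% of Larkspur Energy Co.
Aggregating (R1): 3.5568% + 15.41% = 18.9668%.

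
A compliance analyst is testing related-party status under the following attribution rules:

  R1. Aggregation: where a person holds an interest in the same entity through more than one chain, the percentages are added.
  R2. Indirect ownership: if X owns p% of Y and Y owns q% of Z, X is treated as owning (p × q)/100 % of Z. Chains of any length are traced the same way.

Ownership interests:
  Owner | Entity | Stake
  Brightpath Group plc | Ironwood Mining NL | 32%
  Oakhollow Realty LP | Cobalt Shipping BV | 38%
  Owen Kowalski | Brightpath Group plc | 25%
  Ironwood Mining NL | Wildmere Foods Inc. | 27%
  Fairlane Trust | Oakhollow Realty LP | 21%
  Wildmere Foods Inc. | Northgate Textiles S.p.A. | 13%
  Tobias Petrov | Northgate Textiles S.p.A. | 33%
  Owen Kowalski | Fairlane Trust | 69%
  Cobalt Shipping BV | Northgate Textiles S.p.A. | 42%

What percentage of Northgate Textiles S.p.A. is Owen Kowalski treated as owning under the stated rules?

Chain via Fairlane Trust → Oakhollow Realty LP → Cobalt Shipping BV (R2): 69% × 21% × 38% × 42% = 2.312604% of Northgate Textiles S.p.A.
Chain via Brightpath Group plc → Ironwood Mining NL → Wildmere Foods Inc. (R2): 25% × 32% × 27% × 13% = 0.2808% of Northgate Textiles S.p.A.
Aggregating (R1): 2.312604% + 0.2808% = 2.593404%.

2.593404%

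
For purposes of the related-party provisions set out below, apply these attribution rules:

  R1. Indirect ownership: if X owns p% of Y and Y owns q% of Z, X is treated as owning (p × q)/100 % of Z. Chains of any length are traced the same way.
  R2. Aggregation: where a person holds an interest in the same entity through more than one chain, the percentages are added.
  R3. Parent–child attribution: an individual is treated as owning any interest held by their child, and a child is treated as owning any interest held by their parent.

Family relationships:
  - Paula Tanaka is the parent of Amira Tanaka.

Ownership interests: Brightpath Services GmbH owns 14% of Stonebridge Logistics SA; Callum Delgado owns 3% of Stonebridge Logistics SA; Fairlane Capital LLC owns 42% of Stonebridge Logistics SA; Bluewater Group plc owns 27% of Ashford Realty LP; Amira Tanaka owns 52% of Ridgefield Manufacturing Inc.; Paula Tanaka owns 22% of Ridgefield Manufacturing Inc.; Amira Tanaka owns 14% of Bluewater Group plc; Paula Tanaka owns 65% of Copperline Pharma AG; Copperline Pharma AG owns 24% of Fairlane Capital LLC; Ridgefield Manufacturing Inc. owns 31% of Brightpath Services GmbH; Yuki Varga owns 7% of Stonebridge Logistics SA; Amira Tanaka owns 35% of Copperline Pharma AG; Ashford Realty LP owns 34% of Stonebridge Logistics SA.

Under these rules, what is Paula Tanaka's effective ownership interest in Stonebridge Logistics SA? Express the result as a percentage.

14.5768%

By parent–child attribution (R3), Paula Tanaka is treated as also owning Amira Tanaka's interest in Ridgefield Manufacturing Inc, giving 22% + 52% = 74%.
By parent–child attribution (R3), Paula Tanaka is treated as also owning Amira Tanaka's interest in Copperline Pharma AG, giving 65% + 35% = 100%.
By parent–child attribution (R3), Paula Tanaka is treated as owning Amira Tanaka's 14% interest in Bluewater Group plc.
Chain via Ridgefield Manufacturing Inc. → Brightpath Services GmbH (R1): 74% × 31% × 14% = 3.2116% of Stonebridge Logistics SA.
Chain via Copperline Pharma AG → Fairlane Capital LLC (R1): 100% × 24% × 42% = 10.08% of Stonebridge Logistics SA.
Chain via Bluewater Group plc → Ashford Realty LP (R1): 14% × 27% × 34% = 1.2852% of Stonebridge Logistics SA.
Aggregating (R2): 3.2116% + 10.08% + 1.2852% = 14.5768%.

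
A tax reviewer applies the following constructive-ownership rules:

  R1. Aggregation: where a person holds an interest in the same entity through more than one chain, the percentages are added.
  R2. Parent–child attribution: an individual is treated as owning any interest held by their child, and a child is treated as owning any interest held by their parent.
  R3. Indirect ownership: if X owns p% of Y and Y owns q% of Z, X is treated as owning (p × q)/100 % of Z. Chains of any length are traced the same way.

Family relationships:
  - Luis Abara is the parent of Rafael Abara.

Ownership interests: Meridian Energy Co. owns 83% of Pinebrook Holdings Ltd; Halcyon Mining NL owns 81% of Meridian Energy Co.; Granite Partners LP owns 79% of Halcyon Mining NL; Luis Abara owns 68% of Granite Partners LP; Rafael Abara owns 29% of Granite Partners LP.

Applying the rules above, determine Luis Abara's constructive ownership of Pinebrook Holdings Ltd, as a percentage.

By parent–child attribution (R2), Luis Abara is treated as also owning Rafael Abara's interest in Granite Partners LP, giving 68% + 29% = 97%.
Chain via Granite Partners LP → Halcyon Mining NL → Meridian Energy Co. (R3): 97% × 79% × 81% × 83% = 51.518349% of Pinebrook Holdings Ltd.

51.518349%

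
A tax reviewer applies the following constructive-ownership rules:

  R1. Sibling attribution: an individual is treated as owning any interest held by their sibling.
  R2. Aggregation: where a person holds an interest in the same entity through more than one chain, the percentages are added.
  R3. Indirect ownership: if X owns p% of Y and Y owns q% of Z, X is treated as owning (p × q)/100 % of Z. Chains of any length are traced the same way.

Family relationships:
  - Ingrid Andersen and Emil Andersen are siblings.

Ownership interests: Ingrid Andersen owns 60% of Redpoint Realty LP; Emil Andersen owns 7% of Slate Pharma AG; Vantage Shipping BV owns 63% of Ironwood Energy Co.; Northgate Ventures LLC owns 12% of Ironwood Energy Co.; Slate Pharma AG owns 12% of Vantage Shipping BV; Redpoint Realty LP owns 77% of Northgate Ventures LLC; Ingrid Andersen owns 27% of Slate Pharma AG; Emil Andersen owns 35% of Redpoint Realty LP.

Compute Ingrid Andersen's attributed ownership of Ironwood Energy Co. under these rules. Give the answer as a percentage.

11.3484%

By sibling attribution (R1), Ingrid Andersen is treated as also owning Emil Andersen's interest in Redpoint Realty LP, giving 60% + 35% = 95%.
By sibling attribution (R1), Ingrid Andersen is treated as also owning Emil Andersen's interest in Slate Pharma AG, giving 27% + 7% = 34%.
Chain via Redpoint Realty LP → Northgate Ventures LLC (R3): 95% × 77% × 12% = 8.778% of Ironwood Energy Co.
Chain via Slate Pharma AG → Vantage Shipping BV (R3): 34% × 12% × 63% = 2.5704% of Ironwood Energy Co.
Aggregating (R2): 8.778% + 2.5704% = 11.3484%.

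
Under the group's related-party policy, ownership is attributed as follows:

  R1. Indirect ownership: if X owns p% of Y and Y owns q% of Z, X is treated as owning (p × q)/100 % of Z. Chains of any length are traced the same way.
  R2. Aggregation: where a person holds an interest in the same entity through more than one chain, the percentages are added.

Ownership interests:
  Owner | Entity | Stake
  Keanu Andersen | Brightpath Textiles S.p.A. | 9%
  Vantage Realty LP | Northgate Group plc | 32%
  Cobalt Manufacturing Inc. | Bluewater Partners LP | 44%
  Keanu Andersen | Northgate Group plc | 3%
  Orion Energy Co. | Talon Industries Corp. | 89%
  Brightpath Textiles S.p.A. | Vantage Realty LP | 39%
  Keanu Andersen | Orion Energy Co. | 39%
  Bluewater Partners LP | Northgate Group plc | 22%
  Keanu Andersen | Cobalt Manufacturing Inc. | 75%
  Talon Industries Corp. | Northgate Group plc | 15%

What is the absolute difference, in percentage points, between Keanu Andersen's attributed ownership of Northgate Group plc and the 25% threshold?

8.4103

Chain via Cobalt Manufacturing Inc. → Bluewater Partners LP (R1): 75% × 44% × 22% = 7.26% of Northgate Group plc.
Chain via Brightpath Textiles S.p.A. → Vantage Realty LP (R1): 9% × 39% × 32% = 1.1232% of Northgate Group plc.
Chain via Orion Energy Co. → Talon Industries Corp. (R1): 39% × 89% × 15% = 5.2065% of Northgate Group plc.
Direct interest in Northgate Group plc: 3%.
Aggregating (R2): 7.26% + 1.1232% + 5.2065% + 3% = 16.5897%.
16.5897% falls short of the 25% threshold by 8.4103 percentage points.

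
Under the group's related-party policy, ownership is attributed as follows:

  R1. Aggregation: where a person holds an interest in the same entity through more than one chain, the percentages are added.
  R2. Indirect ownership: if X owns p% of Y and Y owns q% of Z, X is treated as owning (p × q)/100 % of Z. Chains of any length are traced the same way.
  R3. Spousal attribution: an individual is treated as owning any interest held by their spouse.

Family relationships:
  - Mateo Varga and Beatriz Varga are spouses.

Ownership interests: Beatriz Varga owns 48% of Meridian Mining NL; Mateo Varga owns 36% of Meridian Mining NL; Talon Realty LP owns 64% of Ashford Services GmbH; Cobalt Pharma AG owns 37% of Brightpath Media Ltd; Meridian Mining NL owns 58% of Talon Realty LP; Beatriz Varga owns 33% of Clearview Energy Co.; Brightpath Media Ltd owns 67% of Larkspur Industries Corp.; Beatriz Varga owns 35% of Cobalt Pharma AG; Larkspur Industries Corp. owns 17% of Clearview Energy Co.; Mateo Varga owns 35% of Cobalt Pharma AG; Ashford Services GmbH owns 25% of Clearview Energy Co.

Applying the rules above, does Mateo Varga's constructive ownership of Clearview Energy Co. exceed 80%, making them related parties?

By spousal attribution (R3), Mateo Varga is treated as also owning Beatriz Varga's interest in Cobalt Pharma AG, giving 35% + 35% = 70%.
By spousal attribution (R3), Mateo Varga is treated as also owning Beatriz Varga's interest in Meridian Mining NL, giving 36% + 48% = 84%.
By spousal attribution (R3), Mateo Varga is treated as owning Beatriz Varga's 33% interest in Clearview Energy Co.
Chain via Cobalt Pharma AG → Brightpath Media Ltd → Larkspur Industries Corp. (R2): 70% × 37% × 67% × 17% = 2.95001% of Clearview Energy Co.
Chain via Meridian Mining NL → Talon Realty LP → Ashford Services GmbH (R2): 84% × 58% × 64% × 25% = 7.7952% of Clearview Energy Co.
Direct interest in Clearview Energy Co: 33%.
Aggregating (R1): 2.95001% + 7.7952% + 33% = 43.74521%.
43.74521% does not exceed the 80% threshold, so Mateo is not a related party to Clearview Energy Co.

No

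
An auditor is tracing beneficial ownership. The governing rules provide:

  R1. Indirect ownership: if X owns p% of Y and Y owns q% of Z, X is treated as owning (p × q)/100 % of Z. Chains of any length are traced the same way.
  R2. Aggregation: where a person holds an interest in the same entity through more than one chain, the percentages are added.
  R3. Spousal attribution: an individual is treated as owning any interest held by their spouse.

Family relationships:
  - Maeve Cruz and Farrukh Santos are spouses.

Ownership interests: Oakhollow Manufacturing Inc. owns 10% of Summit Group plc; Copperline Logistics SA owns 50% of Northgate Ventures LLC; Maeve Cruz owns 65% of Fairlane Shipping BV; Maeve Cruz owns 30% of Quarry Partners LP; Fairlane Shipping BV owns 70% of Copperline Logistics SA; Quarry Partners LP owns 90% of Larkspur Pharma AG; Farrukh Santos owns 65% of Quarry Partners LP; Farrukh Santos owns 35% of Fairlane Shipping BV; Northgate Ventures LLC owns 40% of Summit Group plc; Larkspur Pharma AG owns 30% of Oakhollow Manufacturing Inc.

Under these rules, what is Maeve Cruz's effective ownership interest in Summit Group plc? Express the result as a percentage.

By spousal attribution (R3), Maeve Cruz is treated as also owning Farrukh Santos's interest in Quarry Partners LP, giving 30% + 65% = 95%.
By spousal attribution (R3), Maeve Cruz is treated as also owning Farrukh Santos's interest in Fairlane Shipping BV, giving 65% + 35% = 100%.
Chain via Quarry Partners LP → Larkspur Pharma AG → Oakhollow Manufacturing Inc. (R1): 95% × 90% × 30% × 10% = 2.565% of Summit Group plc.
Chain via Fairlane Shipping BV → Copperline Logistics SA → Northgate Ventures LLC (R1): 100% × 70% × 50% × 40% = 14% of Summit Group plc.
Aggregating (R2): 2.565% + 14% = 16.565%.

16.565%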